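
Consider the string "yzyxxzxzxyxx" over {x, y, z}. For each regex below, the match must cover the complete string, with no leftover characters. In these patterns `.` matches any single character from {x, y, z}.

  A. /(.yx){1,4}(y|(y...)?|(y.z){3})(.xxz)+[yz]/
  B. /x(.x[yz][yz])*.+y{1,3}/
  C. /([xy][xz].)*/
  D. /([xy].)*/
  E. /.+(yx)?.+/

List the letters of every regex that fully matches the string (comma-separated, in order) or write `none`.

C, D, E

A → no match
B → no match — must start with "x"
C → match
D → match
E → match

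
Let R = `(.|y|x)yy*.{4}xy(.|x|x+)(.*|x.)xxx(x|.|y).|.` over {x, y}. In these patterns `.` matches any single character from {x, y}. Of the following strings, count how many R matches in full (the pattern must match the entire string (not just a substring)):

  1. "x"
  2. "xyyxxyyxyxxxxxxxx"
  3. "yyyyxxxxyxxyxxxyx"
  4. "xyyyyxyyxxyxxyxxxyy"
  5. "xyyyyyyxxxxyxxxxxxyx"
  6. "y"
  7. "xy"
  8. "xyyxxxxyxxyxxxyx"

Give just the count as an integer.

7

1 → match
2 → match
3 → match
4 → match
5 → match
6 → match
7 → no match
8 → match
Total matched: 7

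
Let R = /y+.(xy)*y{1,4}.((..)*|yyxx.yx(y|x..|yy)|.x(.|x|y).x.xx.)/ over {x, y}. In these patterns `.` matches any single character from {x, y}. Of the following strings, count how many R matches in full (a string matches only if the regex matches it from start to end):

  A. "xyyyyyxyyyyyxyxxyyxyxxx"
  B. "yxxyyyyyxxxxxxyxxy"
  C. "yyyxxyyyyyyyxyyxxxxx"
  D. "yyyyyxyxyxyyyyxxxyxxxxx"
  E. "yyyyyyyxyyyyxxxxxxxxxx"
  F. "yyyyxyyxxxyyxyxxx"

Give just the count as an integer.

5

A → no match — must start with "y"
B → match
C → match
D → match
E → match
F → match
Total matched: 5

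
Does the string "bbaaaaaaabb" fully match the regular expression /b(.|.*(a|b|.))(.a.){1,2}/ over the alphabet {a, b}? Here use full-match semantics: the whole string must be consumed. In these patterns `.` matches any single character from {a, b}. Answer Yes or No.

No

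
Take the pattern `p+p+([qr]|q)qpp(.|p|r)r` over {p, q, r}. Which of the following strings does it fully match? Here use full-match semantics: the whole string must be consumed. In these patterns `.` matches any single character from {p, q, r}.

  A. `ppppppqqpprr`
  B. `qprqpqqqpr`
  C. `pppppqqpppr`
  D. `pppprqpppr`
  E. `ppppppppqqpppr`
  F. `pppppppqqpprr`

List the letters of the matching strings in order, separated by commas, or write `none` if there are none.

A, C, D, E, F

A. `ppppppqqpprr` → match
B. `qprqpqqqpr` → no match — must start with `p`
C. `pppppqqpppr` → match
D. `pppprqpppr` → match
E → match
F → match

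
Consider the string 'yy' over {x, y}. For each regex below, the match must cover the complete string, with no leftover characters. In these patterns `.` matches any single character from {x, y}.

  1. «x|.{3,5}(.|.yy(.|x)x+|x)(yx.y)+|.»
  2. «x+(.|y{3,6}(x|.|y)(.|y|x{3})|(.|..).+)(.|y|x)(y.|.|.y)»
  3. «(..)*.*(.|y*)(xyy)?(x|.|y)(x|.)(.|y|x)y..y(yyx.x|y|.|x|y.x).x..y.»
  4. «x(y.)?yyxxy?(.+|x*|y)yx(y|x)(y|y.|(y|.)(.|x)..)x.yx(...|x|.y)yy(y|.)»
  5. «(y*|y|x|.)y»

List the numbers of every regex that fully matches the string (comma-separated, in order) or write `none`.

1 → no match
2 → no match — must start with 'x'
3 → no match
4 → no match — must start with 'x'
5 → match

5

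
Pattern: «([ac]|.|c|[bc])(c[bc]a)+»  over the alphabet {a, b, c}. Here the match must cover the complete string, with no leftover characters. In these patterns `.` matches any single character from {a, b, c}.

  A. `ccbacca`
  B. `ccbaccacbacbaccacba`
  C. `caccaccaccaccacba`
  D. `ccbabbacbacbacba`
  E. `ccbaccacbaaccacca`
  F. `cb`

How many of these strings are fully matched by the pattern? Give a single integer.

2

A. `ccbacca` → match
B → match
C → no match
D → no match
E → no match
F. `cb` → no match — must end with `a`
Total matched: 2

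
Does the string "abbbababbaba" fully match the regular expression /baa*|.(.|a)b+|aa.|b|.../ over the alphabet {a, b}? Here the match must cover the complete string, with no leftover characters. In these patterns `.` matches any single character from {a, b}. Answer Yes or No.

No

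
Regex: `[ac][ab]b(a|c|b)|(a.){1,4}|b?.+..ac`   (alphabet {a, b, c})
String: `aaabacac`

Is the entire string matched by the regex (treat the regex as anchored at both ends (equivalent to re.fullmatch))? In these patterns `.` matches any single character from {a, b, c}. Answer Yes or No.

Yes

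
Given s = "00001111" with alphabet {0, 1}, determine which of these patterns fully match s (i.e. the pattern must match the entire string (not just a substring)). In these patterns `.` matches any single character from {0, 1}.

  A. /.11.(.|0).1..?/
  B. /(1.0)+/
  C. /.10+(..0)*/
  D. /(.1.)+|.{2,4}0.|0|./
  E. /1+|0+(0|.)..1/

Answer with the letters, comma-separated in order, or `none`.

E

A → no match
B → no match — must start with "1"
C → no match
D → no match
E → match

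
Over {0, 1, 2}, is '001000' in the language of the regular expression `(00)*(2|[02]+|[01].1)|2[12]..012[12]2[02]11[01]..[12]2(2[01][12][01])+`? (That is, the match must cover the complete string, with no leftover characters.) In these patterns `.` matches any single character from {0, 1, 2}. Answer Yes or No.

No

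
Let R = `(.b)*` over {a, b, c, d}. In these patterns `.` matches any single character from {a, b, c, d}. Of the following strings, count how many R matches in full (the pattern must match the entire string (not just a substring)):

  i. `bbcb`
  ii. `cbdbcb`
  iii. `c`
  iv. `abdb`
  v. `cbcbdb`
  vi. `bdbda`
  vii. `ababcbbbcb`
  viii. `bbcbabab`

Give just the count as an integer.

6

i → match
ii → match
iii → no match
iv → match
v → match
vi → no match
vii → match
viii → match
Total matched: 6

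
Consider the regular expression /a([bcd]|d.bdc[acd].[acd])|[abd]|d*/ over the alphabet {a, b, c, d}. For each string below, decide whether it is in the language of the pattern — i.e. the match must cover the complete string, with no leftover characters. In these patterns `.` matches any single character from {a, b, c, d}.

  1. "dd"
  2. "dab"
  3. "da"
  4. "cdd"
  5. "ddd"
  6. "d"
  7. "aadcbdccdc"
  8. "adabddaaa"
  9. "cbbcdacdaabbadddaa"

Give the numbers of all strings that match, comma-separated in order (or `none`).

1 → match
2 → no match
3 → no match
4 → no match
5 → match
6 → match
7 → no match
8 → no match
9 → no match

1, 5, 6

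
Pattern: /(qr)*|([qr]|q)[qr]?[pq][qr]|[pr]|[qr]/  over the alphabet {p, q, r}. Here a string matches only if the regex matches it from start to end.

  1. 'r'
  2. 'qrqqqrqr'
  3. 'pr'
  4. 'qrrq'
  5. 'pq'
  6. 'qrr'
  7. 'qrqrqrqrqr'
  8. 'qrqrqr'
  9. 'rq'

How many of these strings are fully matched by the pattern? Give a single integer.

1 → match
2 → no match
3 → no match
4 → no match
5 → no match
6 → no match
7 → match
8 → match
9 → no match
Total matched: 3

3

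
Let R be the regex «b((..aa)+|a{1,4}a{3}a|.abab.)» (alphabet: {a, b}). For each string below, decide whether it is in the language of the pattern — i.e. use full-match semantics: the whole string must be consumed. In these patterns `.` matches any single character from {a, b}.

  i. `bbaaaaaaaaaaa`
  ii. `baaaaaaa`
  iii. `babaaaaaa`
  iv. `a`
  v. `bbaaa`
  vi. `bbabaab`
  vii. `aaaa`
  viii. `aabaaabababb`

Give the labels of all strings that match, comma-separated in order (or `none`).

i, ii, iii, v

i → match
ii → match
iii → match
iv → no match — must start with `b`
v → match
vi → no match
vii → no match — must start with `b`
viii → no match — must start with `b`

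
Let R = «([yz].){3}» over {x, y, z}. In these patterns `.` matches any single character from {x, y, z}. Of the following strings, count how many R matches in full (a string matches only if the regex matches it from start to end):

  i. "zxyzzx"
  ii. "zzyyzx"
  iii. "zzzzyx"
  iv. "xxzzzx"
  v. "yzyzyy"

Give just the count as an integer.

i → match
ii → match
iii → match
iv → no match
v → match
Total matched: 4

4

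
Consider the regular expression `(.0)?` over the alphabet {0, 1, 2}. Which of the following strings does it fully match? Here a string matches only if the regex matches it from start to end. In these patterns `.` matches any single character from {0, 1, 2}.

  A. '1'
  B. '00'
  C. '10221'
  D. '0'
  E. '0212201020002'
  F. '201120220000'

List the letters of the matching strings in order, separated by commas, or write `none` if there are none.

A → no match
B → match
C → no match
D → no match
E → no match
F → no match

B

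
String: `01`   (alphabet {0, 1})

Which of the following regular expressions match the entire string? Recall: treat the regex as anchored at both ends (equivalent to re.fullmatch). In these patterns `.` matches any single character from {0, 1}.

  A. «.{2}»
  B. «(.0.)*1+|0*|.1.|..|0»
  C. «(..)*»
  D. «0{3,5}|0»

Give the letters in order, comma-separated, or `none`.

A → match
B → match
C → match
D → no match — must end with `0`

A, B, C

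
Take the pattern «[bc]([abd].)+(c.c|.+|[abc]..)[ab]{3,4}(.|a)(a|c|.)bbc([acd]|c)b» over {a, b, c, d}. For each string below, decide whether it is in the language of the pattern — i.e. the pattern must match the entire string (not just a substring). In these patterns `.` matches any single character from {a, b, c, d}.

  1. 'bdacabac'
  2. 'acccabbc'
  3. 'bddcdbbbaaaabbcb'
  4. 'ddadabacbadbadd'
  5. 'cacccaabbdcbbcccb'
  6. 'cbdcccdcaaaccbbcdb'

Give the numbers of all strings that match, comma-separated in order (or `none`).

1 → no match — must end with 'b'
2 → no match — must end with 'b'
3 → no match
4 → no match — must end with 'b'
5 → no match
6 → match

6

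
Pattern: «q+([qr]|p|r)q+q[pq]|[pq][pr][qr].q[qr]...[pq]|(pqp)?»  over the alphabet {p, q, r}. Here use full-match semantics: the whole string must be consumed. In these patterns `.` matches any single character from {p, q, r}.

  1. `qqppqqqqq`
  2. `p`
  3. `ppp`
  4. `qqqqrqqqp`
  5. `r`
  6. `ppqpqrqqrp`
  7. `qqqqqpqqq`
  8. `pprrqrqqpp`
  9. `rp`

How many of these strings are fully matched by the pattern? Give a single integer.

1 → no match
2 → no match
3 → no match
4 → match
5 → no match
6 → match
7 → match
8 → match
9 → no match
Total matched: 4

4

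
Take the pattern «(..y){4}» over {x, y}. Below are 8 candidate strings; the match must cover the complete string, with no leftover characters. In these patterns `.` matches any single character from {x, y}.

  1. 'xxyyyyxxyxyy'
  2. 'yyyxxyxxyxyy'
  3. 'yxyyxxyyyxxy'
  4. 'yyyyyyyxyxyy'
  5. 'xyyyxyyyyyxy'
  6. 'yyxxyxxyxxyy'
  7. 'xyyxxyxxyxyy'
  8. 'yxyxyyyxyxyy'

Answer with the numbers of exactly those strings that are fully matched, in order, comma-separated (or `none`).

1 → match
2 → match
3 → no match
4 → match
5 → match
6 → no match
7 → match
8 → match

1, 2, 4, 5, 7, 8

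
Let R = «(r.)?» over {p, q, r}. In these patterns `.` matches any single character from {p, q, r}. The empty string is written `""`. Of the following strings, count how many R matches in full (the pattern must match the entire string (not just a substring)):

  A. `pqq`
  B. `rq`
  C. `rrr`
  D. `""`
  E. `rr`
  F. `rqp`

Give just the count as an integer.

A → no match
B → match
C → no match
D → match
E → match
F → no match
Total matched: 3

3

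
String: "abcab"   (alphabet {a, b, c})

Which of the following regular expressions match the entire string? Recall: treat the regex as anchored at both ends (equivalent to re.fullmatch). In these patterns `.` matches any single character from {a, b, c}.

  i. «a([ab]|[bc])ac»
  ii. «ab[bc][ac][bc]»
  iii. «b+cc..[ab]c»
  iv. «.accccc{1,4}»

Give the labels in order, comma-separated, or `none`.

ii

i → no match — must end with "ac"
ii → match
iii → no match — must start with "b"
iv → no match — must end with "c"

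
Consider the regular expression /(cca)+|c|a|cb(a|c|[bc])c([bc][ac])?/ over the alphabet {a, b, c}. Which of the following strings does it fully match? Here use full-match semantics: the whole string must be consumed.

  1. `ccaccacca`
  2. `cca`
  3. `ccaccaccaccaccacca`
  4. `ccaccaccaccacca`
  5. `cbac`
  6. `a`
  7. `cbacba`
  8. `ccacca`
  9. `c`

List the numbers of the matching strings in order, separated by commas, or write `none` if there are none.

1. `ccaccacca` → match
2. `cca` → match
3 → match
4 → match
5. `cbac` → match
6. `a` → match
7. `cbacba` → match
8. `ccacca` → match
9. `c` → match

1, 2, 3, 4, 5, 6, 7, 8, 9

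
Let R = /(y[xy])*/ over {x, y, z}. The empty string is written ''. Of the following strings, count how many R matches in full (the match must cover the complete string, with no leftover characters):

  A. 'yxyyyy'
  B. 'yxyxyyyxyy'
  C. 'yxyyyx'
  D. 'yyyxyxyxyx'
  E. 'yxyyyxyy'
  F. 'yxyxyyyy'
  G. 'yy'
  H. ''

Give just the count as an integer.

8

A → match
B → match
C → match
D → match
E → match
F → match
G → match
H → match
Total matched: 8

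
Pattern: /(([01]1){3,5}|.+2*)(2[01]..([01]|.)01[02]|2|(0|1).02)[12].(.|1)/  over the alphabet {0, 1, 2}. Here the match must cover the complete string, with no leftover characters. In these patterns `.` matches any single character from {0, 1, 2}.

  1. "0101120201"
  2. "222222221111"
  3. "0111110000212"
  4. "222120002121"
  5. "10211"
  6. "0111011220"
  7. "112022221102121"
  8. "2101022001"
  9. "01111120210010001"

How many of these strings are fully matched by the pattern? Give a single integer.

2

1 → no match
2 → no match
3 → no match
4 → match
5 → no match
6 → no match
7 → match
8 → no match
9 → no match
Total matched: 2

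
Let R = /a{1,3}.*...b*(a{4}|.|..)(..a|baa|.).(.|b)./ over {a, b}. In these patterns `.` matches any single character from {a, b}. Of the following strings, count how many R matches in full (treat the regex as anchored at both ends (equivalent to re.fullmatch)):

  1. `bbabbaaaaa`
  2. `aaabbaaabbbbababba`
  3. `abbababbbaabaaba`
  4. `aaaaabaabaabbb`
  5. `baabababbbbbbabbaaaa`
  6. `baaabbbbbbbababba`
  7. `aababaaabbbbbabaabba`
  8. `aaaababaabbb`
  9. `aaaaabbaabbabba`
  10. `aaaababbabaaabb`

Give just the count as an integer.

1 → no match — must start with `a`
2 → match
3 → match
4 → match
5 → no match — must start with `a`
6 → no match — must start with `a`
7 → match
8 → match
9 → match
10 → match
Total matched: 7

7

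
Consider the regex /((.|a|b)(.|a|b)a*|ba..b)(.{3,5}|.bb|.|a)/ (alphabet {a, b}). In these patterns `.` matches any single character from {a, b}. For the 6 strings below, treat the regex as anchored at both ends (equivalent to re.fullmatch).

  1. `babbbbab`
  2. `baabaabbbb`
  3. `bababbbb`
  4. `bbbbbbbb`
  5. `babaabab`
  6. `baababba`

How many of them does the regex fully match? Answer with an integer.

3

1 → match
2 → no match
3 → match
4 → no match
5 → no match
6 → match
Total matched: 3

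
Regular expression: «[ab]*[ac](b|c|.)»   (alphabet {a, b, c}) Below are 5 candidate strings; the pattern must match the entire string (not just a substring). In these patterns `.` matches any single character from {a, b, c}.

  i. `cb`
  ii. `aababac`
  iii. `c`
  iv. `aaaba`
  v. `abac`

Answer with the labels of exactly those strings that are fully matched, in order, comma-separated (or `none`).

i → match
ii → match
iii → no match
iv → no match
v → match

i, ii, v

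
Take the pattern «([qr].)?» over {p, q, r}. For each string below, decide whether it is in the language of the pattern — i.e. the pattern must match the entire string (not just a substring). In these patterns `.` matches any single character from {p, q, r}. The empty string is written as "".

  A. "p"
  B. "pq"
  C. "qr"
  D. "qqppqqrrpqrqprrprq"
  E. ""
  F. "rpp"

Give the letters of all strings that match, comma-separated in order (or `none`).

A. "p" → no match
B. "pq" → no match
C. "qr" → match
D → no match
E. "" → match
F. "rpp" → no match

C, E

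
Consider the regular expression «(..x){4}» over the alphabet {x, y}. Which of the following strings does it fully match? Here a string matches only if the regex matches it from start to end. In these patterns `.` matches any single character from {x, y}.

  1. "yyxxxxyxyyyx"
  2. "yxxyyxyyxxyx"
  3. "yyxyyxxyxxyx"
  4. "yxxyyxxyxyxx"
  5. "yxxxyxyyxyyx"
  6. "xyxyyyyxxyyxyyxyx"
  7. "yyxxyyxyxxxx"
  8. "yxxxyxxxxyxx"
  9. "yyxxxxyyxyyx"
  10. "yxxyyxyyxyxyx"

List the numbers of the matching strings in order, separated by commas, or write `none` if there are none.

2, 3, 4, 5, 8, 9

1 → no match
2 → match
3 → match
4 → match
5 → match
6 → no match
7 → no match
8 → match
9 → match
10 → no match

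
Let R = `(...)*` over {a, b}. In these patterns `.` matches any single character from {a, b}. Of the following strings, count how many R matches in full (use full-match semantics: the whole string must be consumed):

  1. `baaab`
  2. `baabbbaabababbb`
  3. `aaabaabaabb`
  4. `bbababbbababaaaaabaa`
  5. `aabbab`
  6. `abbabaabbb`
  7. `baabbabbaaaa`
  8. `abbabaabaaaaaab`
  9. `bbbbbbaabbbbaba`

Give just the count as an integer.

5

1 → no match
2 → match
3 → no match
4 → no match
5 → match
6 → no match
7 → match
8 → match
9 → match
Total matched: 5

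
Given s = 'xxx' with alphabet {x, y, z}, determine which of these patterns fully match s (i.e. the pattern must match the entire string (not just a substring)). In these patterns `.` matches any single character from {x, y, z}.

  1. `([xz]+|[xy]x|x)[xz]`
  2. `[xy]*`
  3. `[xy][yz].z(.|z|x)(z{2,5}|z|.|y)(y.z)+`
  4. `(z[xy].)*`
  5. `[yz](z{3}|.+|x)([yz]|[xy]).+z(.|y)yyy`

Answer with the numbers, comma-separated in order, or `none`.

1, 2

1 → match
2 → match
3 → no match — must end with 'z'
4 → no match
5 → no match — must end with 'yyy'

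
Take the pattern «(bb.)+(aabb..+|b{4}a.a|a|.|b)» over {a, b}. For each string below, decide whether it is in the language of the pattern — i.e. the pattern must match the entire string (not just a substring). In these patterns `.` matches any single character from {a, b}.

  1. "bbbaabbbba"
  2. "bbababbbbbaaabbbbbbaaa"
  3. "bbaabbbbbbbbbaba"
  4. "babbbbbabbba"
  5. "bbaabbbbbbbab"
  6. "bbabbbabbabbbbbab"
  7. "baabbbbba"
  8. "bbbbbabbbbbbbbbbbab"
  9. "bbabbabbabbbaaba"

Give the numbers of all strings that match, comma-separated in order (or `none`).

1 → match
2 → no match
3 → no match
4 → no match — must start with "bb"
5 → no match
6 → no match
7 → no match — must start with "bb"
8 → match
9 → no match

1, 8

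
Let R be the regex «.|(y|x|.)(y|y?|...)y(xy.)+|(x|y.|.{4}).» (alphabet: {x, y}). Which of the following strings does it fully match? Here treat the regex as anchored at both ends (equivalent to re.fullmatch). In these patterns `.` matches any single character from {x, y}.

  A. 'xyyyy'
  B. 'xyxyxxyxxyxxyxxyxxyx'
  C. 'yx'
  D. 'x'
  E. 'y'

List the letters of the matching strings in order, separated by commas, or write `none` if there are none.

A, B, D, E

A → match
B → match
C → no match
D → match
E → match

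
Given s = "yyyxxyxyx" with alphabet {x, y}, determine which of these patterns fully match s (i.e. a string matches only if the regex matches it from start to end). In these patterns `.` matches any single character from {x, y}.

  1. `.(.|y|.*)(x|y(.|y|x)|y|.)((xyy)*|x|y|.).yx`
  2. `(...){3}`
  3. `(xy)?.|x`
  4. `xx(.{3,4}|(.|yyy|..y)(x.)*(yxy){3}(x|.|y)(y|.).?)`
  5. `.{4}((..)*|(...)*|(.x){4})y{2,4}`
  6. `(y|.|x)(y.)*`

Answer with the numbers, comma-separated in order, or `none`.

1 → match
2 → match
3 → no match
4 → no match — must start with "xx"
5 → no match — must end with "y"
6 → no match

1, 2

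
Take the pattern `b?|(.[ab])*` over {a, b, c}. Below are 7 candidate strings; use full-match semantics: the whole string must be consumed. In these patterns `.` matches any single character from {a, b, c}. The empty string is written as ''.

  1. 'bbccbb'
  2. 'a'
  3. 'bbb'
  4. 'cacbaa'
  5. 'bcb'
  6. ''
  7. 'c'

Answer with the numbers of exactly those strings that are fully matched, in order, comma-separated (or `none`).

4, 6

1 → no match
2 → no match
3 → no match
4 → match
5 → no match
6 → match
7 → no match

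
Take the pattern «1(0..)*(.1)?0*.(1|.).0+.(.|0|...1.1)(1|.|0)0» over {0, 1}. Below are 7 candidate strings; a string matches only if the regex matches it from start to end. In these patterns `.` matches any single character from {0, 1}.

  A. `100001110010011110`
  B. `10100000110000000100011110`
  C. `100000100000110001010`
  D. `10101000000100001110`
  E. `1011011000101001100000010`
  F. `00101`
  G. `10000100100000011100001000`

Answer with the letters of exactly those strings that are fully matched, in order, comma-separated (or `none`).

A, B, C, G

A → match
B → match
C → match
D → no match
E → no match
F → no match — must start with `1`
G → match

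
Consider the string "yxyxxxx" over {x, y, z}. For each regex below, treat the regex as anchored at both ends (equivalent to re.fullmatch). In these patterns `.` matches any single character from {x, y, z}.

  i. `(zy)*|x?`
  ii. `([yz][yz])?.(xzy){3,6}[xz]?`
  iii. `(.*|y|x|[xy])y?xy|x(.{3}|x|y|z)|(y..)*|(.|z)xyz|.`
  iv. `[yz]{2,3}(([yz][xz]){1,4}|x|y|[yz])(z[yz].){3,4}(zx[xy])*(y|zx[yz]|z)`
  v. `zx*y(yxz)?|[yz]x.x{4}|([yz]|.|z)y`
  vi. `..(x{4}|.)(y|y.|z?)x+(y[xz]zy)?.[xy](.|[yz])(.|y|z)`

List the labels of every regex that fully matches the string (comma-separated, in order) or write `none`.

i → no match
ii → no match
iii → no match
iv → no match
v → match
vi → no match

v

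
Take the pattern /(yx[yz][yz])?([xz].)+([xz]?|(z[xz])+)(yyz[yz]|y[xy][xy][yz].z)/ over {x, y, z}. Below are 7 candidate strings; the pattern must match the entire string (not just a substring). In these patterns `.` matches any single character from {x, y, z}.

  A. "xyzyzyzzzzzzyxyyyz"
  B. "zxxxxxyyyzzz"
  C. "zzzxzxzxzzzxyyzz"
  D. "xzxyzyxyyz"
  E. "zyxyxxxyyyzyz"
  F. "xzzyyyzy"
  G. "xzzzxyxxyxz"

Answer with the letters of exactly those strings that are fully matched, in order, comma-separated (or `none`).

A → match
B → match
C → match
D → no match
E → match
F → match
G → match

A, B, C, E, F, G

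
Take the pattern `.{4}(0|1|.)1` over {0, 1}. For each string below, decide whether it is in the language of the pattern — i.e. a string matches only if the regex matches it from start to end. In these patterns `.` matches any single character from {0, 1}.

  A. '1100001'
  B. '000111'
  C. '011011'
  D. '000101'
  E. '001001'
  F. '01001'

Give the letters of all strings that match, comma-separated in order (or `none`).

B, C, D, E

A → no match
B → match
C → match
D → match
E → match
F → no match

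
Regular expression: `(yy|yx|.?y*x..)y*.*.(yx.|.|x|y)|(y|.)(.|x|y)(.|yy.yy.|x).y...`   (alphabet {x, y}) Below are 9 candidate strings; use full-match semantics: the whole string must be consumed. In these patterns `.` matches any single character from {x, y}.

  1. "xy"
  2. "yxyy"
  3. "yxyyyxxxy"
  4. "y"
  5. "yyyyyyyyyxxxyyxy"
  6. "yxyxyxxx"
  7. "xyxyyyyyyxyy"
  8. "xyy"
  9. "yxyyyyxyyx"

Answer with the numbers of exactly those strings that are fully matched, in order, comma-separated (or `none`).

2, 3, 5, 6, 7, 9

1. "xy" → no match
2. "yxyy" → match
3. "yxyyyxxxy" → match
4. "y" → no match
5 → match
6. "yxyxyxxx" → match
7. "xyxyyyyyyxyy" → match
8. "xyy" → no match
9. "yxyyyyxyyx" → match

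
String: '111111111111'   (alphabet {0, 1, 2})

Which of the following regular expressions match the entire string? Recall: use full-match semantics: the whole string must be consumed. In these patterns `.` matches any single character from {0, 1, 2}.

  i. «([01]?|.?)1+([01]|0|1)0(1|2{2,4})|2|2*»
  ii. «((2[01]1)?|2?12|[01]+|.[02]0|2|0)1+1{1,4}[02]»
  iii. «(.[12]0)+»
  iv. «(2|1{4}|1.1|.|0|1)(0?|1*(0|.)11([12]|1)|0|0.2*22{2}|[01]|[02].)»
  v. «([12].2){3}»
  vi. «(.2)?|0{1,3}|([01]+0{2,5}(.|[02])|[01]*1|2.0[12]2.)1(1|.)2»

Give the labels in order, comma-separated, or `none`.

iv

i → no match
ii → no match
iii → no match — must end with '0'
iv → match
v → no match — must end with '2'
vi → no match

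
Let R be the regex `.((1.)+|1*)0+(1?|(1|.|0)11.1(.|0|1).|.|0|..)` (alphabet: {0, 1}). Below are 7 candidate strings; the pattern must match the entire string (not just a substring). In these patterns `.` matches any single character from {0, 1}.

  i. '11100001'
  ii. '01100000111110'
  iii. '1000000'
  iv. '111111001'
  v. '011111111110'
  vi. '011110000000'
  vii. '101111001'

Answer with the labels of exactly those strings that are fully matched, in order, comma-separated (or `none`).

i → match
ii → match
iii → match
iv → match
v → match
vi → match
vii → no match

i, ii, iii, iv, v, vi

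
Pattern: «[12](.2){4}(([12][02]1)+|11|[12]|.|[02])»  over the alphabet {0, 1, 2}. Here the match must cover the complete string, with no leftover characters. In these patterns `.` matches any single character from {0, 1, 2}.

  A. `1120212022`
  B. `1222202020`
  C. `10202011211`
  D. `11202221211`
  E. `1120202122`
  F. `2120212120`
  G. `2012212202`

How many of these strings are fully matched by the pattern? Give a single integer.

A → match
B → match
C → no match
D → match
E → match
F → match
G → no match
Total matched: 5

5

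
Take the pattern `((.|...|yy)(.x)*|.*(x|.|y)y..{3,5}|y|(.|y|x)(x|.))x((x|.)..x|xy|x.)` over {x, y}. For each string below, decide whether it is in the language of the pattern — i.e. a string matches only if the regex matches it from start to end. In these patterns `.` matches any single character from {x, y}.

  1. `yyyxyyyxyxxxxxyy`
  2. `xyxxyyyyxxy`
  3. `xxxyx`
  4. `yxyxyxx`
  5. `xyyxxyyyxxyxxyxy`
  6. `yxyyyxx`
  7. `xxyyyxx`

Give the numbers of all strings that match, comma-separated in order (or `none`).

2

1 → no match
2. `xyxxyyyyxxy` → match
3. `xxxyx` → no match
4. `yxyxyxx` → no match
5 → no match
6. `yxyyyxx` → no match
7. `xxyyyxx` → no match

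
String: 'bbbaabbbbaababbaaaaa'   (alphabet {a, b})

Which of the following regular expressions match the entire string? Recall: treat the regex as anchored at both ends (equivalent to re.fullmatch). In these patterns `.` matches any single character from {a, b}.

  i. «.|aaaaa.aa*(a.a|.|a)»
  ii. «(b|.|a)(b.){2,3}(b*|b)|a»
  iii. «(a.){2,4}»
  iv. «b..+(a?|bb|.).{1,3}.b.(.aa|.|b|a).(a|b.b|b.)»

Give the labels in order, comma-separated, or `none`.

i → no match
ii → no match
iii → no match — must start with 'a'
iv → match

iv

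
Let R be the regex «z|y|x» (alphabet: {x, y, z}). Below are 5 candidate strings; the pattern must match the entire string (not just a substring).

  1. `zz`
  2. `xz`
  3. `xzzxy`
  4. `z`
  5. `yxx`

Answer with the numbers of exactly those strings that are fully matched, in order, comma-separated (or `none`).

4

1. `zz` → no match
2. `xz` → no match
3. `xzzxy` → no match
4. `z` → match
5. `yxx` → no match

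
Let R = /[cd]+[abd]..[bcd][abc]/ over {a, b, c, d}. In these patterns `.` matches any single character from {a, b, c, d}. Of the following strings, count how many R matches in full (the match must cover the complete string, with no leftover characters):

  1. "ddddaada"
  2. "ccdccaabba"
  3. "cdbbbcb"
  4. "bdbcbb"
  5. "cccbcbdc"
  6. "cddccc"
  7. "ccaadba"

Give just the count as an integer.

6

1 → match
2 → match
3 → match
4 → no match
5 → match
6 → match
7 → match
Total matched: 6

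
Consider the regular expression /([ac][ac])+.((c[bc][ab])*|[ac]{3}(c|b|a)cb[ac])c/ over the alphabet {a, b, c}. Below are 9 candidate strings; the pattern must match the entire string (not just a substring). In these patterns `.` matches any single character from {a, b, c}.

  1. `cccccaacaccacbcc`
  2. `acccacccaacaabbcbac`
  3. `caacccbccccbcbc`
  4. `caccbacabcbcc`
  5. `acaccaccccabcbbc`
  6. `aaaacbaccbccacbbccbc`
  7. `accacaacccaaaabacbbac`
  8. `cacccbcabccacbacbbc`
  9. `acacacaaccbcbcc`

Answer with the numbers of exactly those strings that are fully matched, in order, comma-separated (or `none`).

4, 9

1 → no match
2 → no match
3 → no match
4 → match
5 → no match
6 → no match
7 → no match
8 → no match
9 → match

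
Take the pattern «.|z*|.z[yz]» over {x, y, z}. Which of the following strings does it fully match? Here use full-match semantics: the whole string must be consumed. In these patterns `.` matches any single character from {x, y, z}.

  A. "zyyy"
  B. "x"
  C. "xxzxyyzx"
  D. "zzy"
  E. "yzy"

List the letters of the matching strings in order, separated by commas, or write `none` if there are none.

A → no match
B → match
C → no match
D → match
E → match

B, D, E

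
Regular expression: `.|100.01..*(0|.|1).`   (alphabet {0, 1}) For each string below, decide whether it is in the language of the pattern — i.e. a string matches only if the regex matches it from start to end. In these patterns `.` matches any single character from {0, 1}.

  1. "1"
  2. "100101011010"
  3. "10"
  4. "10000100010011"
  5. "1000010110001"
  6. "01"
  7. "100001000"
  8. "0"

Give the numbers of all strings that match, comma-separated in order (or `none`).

1, 2, 4, 5, 7, 8

1 → match
2 → match
3 → no match
4 → match
5 → match
6 → no match
7 → match
8 → match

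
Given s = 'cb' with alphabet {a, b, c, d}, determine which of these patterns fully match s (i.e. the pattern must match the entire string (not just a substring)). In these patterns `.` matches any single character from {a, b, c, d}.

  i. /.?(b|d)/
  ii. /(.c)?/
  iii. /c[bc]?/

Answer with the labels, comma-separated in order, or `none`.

i → match
ii → no match
iii → match

i, iii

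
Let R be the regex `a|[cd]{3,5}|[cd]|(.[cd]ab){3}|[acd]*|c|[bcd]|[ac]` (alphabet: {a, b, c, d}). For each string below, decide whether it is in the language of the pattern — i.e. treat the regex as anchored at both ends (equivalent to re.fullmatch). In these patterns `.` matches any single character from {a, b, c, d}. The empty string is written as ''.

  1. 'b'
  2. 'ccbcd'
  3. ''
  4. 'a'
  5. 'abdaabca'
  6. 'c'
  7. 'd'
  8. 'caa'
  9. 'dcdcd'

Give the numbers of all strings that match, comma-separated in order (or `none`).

1, 3, 4, 6, 7, 8, 9

1 → match
2 → no match
3 → match
4 → match
5 → no match
6 → match
7 → match
8 → match
9 → match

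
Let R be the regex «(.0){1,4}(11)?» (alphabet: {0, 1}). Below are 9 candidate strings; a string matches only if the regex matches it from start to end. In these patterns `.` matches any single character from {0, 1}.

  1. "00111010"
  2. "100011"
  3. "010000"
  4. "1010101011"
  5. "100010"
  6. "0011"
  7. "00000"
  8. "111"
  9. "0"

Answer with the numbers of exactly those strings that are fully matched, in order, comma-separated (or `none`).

1 → no match
2 → match
3 → no match
4 → match
5 → match
6 → match
7 → no match
8 → no match
9 → no match

2, 4, 5, 6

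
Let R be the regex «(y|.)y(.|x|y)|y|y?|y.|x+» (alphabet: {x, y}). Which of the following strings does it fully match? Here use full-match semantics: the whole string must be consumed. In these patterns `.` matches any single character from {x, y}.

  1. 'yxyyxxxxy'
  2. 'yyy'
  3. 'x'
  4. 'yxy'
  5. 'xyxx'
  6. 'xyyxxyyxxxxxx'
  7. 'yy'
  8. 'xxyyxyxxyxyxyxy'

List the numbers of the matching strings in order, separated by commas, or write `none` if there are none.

2, 3, 7

1 → no match
2 → match
3 → match
4 → no match
5 → no match
6 → no match
7 → match
8 → no match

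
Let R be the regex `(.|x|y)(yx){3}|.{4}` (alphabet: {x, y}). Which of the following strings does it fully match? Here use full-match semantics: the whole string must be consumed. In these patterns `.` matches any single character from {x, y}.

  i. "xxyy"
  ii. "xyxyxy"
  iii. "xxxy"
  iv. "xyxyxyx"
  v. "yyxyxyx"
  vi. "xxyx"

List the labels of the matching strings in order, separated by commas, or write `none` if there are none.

i → match
ii → no match
iii → match
iv → match
v → match
vi → match

i, iii, iv, v, vi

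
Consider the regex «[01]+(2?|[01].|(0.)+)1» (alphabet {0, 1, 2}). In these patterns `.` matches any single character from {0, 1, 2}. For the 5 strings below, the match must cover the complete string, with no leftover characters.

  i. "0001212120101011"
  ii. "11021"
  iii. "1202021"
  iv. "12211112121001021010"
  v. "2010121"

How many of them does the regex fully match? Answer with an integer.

1

i → no match
ii → match
iii → no match
iv → no match — must end with "1"
v → no match
Total matched: 1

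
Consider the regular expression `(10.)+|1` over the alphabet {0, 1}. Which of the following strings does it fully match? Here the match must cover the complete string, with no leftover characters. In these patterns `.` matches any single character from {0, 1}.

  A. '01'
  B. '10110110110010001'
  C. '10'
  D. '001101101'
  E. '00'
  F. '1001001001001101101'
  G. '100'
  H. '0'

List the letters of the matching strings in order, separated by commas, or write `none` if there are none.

G

A. '01' → no match
B → no match
C. '10' → no match
D. '001101101' → no match
E. '00' → no match
F → no match
G. '100' → match
H. '0' → no match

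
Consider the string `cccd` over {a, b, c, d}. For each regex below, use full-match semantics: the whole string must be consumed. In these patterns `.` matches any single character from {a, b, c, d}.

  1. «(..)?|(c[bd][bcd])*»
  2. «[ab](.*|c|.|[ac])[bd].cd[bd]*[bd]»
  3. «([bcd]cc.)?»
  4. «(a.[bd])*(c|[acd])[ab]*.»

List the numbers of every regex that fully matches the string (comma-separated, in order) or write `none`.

3

1 → no match
2 → no match
3 → match
4 → no match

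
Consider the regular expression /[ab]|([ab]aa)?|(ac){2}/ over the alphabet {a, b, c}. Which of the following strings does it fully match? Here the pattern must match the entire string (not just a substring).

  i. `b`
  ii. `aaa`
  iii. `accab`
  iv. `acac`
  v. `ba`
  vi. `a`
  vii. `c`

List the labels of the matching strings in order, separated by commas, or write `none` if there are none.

i, ii, iv, vi

i → match
ii → match
iii → no match
iv → match
v → no match
vi → match
vii → no match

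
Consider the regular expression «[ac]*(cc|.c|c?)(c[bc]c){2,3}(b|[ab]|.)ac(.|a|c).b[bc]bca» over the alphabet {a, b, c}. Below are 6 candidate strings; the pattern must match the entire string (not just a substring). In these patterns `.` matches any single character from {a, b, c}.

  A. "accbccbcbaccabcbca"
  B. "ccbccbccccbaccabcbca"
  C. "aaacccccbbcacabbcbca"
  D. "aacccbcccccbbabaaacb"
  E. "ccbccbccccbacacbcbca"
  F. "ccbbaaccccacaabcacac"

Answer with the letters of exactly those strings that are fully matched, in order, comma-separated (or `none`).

A → match
B → match
C → no match
D → no match — must end with "bca"
E → match
F → no match — must end with "bca"

A, B, E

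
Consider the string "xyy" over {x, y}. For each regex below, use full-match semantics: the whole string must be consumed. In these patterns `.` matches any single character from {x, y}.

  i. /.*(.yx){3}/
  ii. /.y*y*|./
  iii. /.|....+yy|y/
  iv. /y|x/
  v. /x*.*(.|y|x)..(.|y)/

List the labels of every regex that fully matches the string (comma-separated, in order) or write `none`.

ii

i → no match — must end with "yx"
ii → match
iii → no match
iv → no match
v → no match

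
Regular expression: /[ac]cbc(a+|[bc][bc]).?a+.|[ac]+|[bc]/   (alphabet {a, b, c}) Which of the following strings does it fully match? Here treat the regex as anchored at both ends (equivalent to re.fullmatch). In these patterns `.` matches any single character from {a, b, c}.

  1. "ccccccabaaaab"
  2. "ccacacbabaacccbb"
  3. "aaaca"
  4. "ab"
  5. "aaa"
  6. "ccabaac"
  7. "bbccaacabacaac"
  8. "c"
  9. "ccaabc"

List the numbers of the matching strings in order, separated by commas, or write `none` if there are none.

3, 5, 8

1 → no match
2 → no match
3 → match
4 → no match
5 → match
6 → no match
7 → no match
8 → match
9 → no match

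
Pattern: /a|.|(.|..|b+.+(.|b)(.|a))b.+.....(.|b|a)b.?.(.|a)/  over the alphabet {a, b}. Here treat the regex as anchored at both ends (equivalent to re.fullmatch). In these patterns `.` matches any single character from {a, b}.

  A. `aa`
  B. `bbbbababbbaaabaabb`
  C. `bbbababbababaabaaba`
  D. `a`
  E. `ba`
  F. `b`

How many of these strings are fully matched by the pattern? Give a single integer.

A → no match
B → no match
C → no match
D → match
E → no match
F → match
Total matched: 2

2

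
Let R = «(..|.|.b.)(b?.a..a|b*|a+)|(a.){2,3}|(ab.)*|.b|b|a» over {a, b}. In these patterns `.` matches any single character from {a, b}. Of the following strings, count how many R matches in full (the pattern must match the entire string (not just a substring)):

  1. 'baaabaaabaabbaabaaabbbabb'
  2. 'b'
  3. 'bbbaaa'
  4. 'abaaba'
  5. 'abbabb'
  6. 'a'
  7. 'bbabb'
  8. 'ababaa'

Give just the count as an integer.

7

1 → no match
2 → match
3 → match
4 → match
5 → match
6 → match
7 → match
8 → match
Total matched: 7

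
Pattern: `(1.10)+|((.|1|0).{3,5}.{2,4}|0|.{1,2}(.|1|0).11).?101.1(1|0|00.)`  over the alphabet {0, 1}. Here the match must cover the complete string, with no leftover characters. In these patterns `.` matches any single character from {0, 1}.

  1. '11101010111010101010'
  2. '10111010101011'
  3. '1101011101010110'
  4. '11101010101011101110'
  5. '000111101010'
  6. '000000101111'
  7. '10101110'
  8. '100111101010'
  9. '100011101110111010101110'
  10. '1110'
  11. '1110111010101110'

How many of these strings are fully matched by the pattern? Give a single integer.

9

1 → match
2 → match
3 → no match
4 → match
5 → match
6 → match
7 → match
8 → match
9 → no match
10 → match
11 → match
Total matched: 9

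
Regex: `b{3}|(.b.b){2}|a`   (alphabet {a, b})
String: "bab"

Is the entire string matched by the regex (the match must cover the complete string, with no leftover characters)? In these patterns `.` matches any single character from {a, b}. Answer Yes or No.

No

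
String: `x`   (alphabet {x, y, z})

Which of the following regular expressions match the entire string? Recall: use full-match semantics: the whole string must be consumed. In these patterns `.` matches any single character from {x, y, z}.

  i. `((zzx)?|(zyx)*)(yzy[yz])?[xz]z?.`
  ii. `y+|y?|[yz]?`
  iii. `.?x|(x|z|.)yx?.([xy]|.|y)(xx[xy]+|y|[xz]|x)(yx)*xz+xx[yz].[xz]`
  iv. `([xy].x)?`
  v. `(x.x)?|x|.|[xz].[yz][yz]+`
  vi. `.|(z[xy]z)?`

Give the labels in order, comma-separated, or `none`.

iii, v, vi

i → no match
ii → no match
iii → match
iv → no match
v → match
vi → match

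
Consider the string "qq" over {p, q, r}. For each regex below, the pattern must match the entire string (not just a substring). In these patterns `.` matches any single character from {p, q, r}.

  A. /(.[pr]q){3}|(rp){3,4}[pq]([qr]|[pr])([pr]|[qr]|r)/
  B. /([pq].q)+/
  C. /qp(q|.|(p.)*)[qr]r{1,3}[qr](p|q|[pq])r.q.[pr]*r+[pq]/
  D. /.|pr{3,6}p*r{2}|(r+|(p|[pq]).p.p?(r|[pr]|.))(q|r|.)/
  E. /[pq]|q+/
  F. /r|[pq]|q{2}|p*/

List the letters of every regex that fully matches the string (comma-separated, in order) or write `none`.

A → no match
B → no match
C → no match — must start with "qp"
D → no match
E → match
F → match

E, F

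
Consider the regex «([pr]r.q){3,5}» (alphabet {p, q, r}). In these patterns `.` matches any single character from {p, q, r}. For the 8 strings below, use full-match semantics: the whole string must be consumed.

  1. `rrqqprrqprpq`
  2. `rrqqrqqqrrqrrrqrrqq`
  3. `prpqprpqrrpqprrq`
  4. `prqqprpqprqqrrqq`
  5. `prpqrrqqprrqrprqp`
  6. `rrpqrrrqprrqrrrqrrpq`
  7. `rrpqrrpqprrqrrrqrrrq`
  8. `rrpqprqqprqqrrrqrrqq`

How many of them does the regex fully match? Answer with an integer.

1 → match
2 → no match
3 → match
4 → match
5 → no match — must end with `q`
6 → match
7 → match
8 → match
Total matched: 6

6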